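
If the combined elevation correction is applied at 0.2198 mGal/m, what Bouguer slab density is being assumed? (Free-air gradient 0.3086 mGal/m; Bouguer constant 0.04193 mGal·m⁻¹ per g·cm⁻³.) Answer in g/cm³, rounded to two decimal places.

2.12

0.2198 = 0.3086 − 0.04193 × ρ
ρ = (0.3086 − 0.2198) / 0.04193 = 2.12 g/cm³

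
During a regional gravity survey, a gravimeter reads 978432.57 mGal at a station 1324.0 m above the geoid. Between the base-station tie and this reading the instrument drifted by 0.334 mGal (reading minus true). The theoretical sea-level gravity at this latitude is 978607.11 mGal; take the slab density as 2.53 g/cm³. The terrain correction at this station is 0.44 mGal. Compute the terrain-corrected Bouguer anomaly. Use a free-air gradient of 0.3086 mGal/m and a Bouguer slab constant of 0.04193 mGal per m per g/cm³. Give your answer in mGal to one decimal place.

93.7

Drift-corrected reading = 978432.57 − (0.334) = 978432.236 mGal
Free-air correction = 0.3086 × 1324.0 = 408.59 mGal
Free-air anomaly = 978432.236 − 978607.11 + (408.59) = 233.716 mGal
Bouguer slab correction = 0.04193 × 2.53 × 1324.0 = 140.45 mGal
Simple Bouguer anomaly = 233.716 − (140.45) = 93.266 mGal
Complete Bouguer anomaly = 93.266 + 0.44 = 93.706 mGal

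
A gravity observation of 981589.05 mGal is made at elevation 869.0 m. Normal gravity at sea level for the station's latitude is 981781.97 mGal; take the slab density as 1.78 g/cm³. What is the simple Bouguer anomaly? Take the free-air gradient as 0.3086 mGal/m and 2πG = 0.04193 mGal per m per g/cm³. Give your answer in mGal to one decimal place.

10.4

Free-air correction = 0.3086 × 869.0 = 268.17 mGal
Free-air anomaly = 981589.05 − 981781.97 + (268.17) = 75.25 mGal
Bouguer slab correction = 0.04193 × 1.78 × 869.0 = 64.86 mGal
Simple Bouguer anomaly = 75.25 − (64.86) = 10.39 mGal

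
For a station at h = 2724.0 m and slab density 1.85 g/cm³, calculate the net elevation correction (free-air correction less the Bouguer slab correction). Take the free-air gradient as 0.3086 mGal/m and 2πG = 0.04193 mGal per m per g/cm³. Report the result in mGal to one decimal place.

Combined gradient = 0.3086 − 0.04193 × 1.85 = 0.2310295 mGal/m
Combined elevation correction = 0.2310295 × 2724.0 = 629.3 mGal

629.3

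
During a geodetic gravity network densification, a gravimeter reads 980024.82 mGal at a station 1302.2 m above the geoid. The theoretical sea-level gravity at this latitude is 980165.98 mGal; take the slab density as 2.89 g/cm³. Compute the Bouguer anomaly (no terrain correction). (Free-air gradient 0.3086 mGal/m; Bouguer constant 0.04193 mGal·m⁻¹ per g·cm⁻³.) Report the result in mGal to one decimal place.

Free-air correction = 0.3086 × 1302.2 = 401.86 mGal
Free-air anomaly = 980024.82 − 980165.98 + (401.86) = 260.70 mGal
Bouguer slab correction = 0.04193 × 2.89 × 1302.2 = 157.80 mGal
Simple Bouguer anomaly = 260.70 − (157.80) = 102.90 mGal

102.9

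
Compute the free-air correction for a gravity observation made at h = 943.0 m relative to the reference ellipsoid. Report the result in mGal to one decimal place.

291.0

Free-air correction = 0.3086 × 943.0 = 291.0 mGal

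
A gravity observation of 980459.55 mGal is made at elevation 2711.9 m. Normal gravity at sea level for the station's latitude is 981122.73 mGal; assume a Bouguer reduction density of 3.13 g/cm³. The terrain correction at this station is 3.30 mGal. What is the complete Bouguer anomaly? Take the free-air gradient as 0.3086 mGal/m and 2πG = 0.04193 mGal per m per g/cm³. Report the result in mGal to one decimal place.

Free-air correction = 0.3086 × 2711.9 = 836.89 mGal
Free-air anomaly = 980459.55 − 981122.73 + (836.89) = 173.71 mGal
Bouguer slab correction = 0.04193 × 3.13 × 2711.9 = 355.91 mGal
Simple Bouguer anomaly = 173.71 − (355.91) = -182.20 mGal
Complete Bouguer anomaly = -182.20 + 3.30 = -178.90 mGal

-178.9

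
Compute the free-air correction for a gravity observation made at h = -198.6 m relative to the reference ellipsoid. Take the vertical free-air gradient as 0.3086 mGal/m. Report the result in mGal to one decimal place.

-61.3

Free-air correction = 0.3086 × -198.6 = -61.3 mGal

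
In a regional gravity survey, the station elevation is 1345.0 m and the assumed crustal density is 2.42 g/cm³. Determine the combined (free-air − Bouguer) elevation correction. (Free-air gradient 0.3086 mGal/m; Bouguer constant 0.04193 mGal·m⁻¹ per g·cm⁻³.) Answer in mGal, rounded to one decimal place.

278.6

Combined gradient = 0.3086 − 0.04193 × 2.42 = 0.2071294 mGal/m
Combined elevation correction = 0.2071294 × 1345.0 = 278.6 mGal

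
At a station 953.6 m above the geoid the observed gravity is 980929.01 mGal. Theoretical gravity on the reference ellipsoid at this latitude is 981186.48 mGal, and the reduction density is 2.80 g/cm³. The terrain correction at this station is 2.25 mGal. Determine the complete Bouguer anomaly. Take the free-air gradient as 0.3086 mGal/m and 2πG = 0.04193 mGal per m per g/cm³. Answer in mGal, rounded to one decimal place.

Free-air correction = 0.3086 × 953.6 = 294.28 mGal
Free-air anomaly = 980929.01 − 981186.48 + (294.28) = 36.81 mGal
Bouguer slab correction = 0.04193 × 2.80 × 953.6 = 111.96 mGal
Simple Bouguer anomaly = 36.81 − (111.96) = -75.15 mGal
Complete Bouguer anomaly = -75.15 + 2.25 = -72.90 mGal

-72.9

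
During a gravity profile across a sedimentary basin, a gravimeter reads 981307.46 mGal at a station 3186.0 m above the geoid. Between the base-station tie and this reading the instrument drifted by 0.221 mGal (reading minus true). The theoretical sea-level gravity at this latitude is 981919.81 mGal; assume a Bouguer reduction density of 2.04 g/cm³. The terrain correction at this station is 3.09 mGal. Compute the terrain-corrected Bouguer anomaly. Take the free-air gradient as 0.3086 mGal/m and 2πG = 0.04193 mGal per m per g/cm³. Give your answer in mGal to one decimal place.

101.2

Drift-corrected reading = 981307.46 − (0.221) = 981307.239 mGal
Free-air correction = 0.3086 × 3186.0 = 983.20 mGal
Free-air anomaly = 981307.239 − 981919.81 + (983.20) = 370.629 mGal
Bouguer slab correction = 0.04193 × 2.04 × 3186.0 = 272.52 mGal
Simple Bouguer anomaly = 370.629 − (272.52) = 98.109 mGal
Complete Bouguer anomaly = 98.109 + 3.09 = 101.199 mGal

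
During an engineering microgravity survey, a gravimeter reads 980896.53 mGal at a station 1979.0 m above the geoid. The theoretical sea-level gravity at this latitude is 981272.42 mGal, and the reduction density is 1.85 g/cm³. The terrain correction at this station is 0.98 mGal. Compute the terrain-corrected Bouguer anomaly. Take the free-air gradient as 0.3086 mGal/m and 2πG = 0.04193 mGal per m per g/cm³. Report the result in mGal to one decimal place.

Free-air correction = 0.3086 × 1979.0 = 610.72 mGal
Free-air anomaly = 980896.53 − 981272.42 + (610.72) = 234.83 mGal
Bouguer slab correction = 0.04193 × 1.85 × 1979.0 = 153.51 mGal
Simple Bouguer anomaly = 234.83 − (153.51) = 81.32 mGal
Complete Bouguer anomaly = 81.32 + 0.98 = 82.30 mGal

82.3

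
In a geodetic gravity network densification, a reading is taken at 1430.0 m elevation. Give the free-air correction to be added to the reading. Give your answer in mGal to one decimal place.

Free-air correction = 0.3086 × 1430.0 = 441.3 mGal

441.3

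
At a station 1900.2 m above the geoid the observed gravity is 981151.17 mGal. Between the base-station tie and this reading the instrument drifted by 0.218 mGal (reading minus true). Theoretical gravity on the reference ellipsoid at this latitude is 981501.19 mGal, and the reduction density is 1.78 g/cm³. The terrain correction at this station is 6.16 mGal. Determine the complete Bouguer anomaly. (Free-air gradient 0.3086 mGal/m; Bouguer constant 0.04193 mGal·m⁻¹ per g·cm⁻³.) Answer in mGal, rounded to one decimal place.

100.5

Drift-corrected reading = 981151.17 − (0.218) = 981150.952 mGal
Free-air correction = 0.3086 × 1900.2 = 586.40 mGal
Free-air anomaly = 981150.952 − 981501.19 + (586.40) = 236.162 mGal
Bouguer slab correction = 0.04193 × 1.78 × 1900.2 = 141.82 mGal
Simple Bouguer anomaly = 236.162 − (141.82) = 94.342 mGal
Complete Bouguer anomaly = 94.342 + 6.16 = 100.502 mGal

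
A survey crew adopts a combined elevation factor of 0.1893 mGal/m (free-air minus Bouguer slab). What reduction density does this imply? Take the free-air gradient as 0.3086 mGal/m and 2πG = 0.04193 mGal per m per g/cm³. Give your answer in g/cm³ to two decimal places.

2.85

0.1893 = 0.3086 − 0.04193 × ρ
ρ = (0.3086 − 0.1893) / 0.04193 = 2.85 g/cm³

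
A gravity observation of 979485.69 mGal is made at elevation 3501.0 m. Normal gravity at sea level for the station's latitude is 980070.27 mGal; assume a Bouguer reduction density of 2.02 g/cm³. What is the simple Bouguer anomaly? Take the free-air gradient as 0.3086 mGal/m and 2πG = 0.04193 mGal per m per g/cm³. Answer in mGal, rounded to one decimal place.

199.3

Free-air correction = 0.3086 × 3501.0 = 1080.41 mGal
Free-air anomaly = 979485.69 − 980070.27 + (1080.41) = 495.83 mGal
Bouguer slab correction = 0.04193 × 2.02 × 3501.0 = 296.53 mGal
Simple Bouguer anomaly = 495.83 − (296.53) = 199.30 mGal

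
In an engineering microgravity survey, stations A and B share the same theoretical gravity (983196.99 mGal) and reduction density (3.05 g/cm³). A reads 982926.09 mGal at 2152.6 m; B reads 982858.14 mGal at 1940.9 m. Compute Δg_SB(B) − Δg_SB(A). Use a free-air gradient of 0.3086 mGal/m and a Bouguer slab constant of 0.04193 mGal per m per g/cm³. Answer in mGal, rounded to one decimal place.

Δg_SB(A) = 982926.09 − 983196.99 + 0.3086×2152.6 − 0.04193×3.05×2152.6 = 118.10 mGal
Δg_SB(B) = 982858.14 − 983196.99 + 0.3086×1940.9 − 0.04193×3.05×1940.9 = 11.90 mGal
Difference = 11.90 − (118.10) = -106.20 mGal

-106.2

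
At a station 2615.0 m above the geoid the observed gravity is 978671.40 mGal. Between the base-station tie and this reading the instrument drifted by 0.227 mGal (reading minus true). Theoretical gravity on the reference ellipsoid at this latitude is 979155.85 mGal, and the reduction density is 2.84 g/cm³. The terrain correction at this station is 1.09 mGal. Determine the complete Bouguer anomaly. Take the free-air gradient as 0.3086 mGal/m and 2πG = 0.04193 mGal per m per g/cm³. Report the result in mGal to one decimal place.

12.0

Drift-corrected reading = 978671.40 − (0.227) = 978671.173 mGal
Free-air correction = 0.3086 × 2615.0 = 806.99 mGal
Free-air anomaly = 978671.173 − 979155.85 + (806.99) = 322.313 mGal
Bouguer slab correction = 0.04193 × 2.84 × 2615.0 = 311.40 mGal
Simple Bouguer anomaly = 322.313 − (311.40) = 10.913 mGal
Complete Bouguer anomaly = 10.913 + 1.09 = 12.003 mGal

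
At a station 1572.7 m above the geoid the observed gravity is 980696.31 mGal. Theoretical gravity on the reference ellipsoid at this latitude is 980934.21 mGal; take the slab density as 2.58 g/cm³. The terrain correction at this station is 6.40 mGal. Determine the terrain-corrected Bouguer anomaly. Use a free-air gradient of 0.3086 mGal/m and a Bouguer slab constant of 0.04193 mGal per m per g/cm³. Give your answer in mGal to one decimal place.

83.7

Free-air correction = 0.3086 × 1572.7 = 485.34 mGal
Free-air anomaly = 980696.31 − 980934.21 + (485.34) = 247.44 mGal
Bouguer slab correction = 0.04193 × 2.58 × 1572.7 = 170.13 mGal
Simple Bouguer anomaly = 247.44 − (170.13) = 77.31 mGal
Complete Bouguer anomaly = 77.31 + 6.40 = 83.71 mGal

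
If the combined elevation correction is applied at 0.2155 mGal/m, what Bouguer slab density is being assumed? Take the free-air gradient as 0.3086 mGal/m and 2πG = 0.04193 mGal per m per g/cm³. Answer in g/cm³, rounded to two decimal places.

2.22

0.2155 = 0.3086 − 0.04193 × ρ
ρ = (0.3086 − 0.2155) / 0.04193 = 2.22 g/cm³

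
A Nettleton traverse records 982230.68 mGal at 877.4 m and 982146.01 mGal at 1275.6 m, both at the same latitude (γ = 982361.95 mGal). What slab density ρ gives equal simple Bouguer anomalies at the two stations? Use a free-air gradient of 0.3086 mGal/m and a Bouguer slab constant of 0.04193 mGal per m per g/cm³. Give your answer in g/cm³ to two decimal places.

2.29

Δg_obs = 982146.01 − 982230.68 = -84.67 mGal over Δh = 1275.6 − 877.4 = 398.2 m
Equal Bouguer anomalies ⇒ Δg_obs + (0.3086 − 0.04193ρ)·Δh = 0
0.3086 − 0.04193ρ = −Δg_obs/Δh = 0.21263
ρ = (0.3086 − 0.21263) / 0.04193 = 2.29 g/cm³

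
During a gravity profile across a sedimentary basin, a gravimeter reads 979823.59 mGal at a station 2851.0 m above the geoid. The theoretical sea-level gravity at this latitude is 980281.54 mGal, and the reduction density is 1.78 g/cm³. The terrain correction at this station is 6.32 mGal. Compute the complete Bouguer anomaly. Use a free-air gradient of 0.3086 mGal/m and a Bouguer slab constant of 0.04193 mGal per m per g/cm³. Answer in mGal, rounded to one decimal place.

Free-air correction = 0.3086 × 2851.0 = 879.82 mGal
Free-air anomaly = 979823.59 − 980281.54 + (879.82) = 421.87 mGal
Bouguer slab correction = 0.04193 × 1.78 × 2851.0 = 212.79 mGal
Simple Bouguer anomaly = 421.87 − (212.79) = 209.08 mGal
Complete Bouguer anomaly = 209.08 + 6.32 = 215.40 mGal

215.4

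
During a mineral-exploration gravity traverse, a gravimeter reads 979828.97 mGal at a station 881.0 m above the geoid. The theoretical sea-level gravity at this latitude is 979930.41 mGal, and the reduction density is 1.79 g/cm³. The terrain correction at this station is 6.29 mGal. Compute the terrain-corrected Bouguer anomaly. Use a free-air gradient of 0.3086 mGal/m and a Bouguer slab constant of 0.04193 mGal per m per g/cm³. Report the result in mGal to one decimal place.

110.6

Free-air correction = 0.3086 × 881.0 = 271.88 mGal
Free-air anomaly = 979828.97 − 979930.41 + (271.88) = 170.44 mGal
Bouguer slab correction = 0.04193 × 1.79 × 881.0 = 66.12 mGal
Simple Bouguer anomaly = 170.44 − (66.12) = 104.32 mGal
Complete Bouguer anomaly = 104.32 + 6.29 = 110.61 mGal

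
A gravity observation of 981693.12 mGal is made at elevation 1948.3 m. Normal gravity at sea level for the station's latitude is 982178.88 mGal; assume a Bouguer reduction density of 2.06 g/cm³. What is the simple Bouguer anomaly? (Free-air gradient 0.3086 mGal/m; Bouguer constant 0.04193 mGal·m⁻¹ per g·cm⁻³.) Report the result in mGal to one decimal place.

Free-air correction = 0.3086 × 1948.3 = 601.25 mGal
Free-air anomaly = 981693.12 − 982178.88 + (601.25) = 115.49 mGal
Bouguer slab correction = 0.04193 × 2.06 × 1948.3 = 168.29 mGal
Simple Bouguer anomaly = 115.49 − (168.29) = -52.80 mGal

-52.8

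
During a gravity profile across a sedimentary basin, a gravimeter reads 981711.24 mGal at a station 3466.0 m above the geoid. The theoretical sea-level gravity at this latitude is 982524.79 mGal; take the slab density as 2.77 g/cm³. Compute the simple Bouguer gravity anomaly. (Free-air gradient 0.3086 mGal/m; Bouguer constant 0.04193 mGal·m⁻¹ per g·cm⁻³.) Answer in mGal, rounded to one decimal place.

-146.5

Free-air correction = 0.3086 × 3466.0 = 1069.61 mGal
Free-air anomaly = 981711.24 − 982524.79 + (1069.61) = 256.06 mGal
Bouguer slab correction = 0.04193 × 2.77 × 3466.0 = 402.56 mGal
Simple Bouguer anomaly = 256.06 − (402.56) = -146.50 mGal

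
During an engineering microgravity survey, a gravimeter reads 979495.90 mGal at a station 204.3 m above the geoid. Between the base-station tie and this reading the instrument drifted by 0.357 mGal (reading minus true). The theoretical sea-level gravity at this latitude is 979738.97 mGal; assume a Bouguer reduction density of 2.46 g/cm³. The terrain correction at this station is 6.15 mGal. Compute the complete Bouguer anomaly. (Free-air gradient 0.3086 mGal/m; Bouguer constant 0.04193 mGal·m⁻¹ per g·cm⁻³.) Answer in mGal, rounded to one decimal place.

Drift-corrected reading = 979495.90 − (0.357) = 979495.543 mGal
Free-air correction = 0.3086 × 204.3 = 63.05 mGal
Free-air anomaly = 979495.543 − 979738.97 + (63.05) = -180.377 mGal
Bouguer slab correction = 0.04193 × 2.46 × 204.3 = 21.07 mGal
Simple Bouguer anomaly = -180.377 − (21.07) = -201.447 mGal
Complete Bouguer anomaly = -201.447 + 6.15 = -195.297 mGal

-195.3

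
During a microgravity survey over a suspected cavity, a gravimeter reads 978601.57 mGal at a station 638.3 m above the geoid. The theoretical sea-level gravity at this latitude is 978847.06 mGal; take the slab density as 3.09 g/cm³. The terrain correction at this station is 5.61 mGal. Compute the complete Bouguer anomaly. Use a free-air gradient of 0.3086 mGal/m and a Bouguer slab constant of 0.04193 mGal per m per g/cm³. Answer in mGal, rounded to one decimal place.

Free-air correction = 0.3086 × 638.3 = 196.98 mGal
Free-air anomaly = 978601.57 − 978847.06 + (196.98) = -48.51 mGal
Bouguer slab correction = 0.04193 × 3.09 × 638.3 = 82.70 mGal
Simple Bouguer anomaly = -48.51 − (82.70) = -131.21 mGal
Complete Bouguer anomaly = -131.21 + 5.61 = -125.60 mGal

-125.6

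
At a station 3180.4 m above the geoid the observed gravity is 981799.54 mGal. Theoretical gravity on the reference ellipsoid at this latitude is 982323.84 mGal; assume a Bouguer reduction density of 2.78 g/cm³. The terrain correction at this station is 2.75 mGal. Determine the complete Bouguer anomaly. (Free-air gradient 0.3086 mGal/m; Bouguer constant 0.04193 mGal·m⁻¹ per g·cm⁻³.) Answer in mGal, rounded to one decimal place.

89.2

Free-air correction = 0.3086 × 3180.4 = 981.47 mGal
Free-air anomaly = 981799.54 − 982323.84 + (981.47) = 457.17 mGal
Bouguer slab correction = 0.04193 × 2.78 × 3180.4 = 370.72 mGal
Simple Bouguer anomaly = 457.17 − (370.72) = 86.45 mGal
Complete Bouguer anomaly = 86.45 + 2.75 = 89.20 mGal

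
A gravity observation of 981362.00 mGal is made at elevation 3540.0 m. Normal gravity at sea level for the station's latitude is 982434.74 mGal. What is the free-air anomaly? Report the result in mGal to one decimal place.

19.7

Free-air correction = 0.3086 × 3540.0 = 1092.44 mGal
Free-air anomaly = 981362.00 − 982434.74 + (1092.44) = 19.70 mGal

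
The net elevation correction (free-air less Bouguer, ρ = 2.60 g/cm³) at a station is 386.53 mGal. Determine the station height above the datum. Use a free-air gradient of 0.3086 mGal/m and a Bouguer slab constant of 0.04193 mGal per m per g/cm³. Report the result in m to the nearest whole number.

1937

Combined gradient = 0.3086 − 0.04193 × 2.60 = 0.1995820 mGal/m
h = 386.53 / 0.1995820 = 1936.70 m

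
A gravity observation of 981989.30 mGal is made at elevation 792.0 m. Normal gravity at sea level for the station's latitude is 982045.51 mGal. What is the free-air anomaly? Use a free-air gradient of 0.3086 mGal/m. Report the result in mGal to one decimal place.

Free-air correction = 0.3086 × 792.0 = 244.41 mGal
Free-air anomaly = 981989.30 − 982045.51 + (244.41) = 188.20 mGal

188.2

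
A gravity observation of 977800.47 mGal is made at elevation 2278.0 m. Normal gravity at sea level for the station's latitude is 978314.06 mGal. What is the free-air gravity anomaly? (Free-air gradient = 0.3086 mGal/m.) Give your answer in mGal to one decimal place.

Free-air correction = 0.3086 × 2278.0 = 702.99 mGal
Free-air anomaly = 977800.47 − 978314.06 + (702.99) = 189.40 mGal

189.4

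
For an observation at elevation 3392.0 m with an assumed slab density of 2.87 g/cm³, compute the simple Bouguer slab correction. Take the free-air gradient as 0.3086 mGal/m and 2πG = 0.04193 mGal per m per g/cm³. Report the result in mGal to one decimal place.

Bouguer slab correction = 0.04193 × 2.87 × 3392.0 = 408.2 mGal

408.2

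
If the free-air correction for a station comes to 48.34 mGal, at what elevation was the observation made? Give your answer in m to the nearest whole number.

h = 48.34 / 0.3086 = 156.64 m

157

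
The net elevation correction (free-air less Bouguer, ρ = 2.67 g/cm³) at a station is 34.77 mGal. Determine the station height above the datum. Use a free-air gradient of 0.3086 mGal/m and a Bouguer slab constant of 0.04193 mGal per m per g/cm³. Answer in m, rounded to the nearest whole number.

Combined gradient = 0.3086 − 0.04193 × 2.67 = 0.1966469 mGal/m
h = 34.77 / 0.1966469 = 176.81 m

177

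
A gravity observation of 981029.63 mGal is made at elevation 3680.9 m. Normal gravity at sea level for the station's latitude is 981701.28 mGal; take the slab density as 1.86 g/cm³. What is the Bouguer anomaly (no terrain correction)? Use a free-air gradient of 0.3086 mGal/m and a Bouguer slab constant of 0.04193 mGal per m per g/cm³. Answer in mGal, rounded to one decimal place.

177.2

Free-air correction = 0.3086 × 3680.9 = 1135.93 mGal
Free-air anomaly = 981029.63 − 981701.28 + (1135.93) = 464.28 mGal
Bouguer slab correction = 0.04193 × 1.86 × 3680.9 = 287.07 mGal
Simple Bouguer anomaly = 464.28 − (287.07) = 177.21 mGal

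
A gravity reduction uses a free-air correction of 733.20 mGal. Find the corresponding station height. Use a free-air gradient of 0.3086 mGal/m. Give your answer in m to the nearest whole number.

h = 733.20 / 0.3086 = 2375.89 m

2376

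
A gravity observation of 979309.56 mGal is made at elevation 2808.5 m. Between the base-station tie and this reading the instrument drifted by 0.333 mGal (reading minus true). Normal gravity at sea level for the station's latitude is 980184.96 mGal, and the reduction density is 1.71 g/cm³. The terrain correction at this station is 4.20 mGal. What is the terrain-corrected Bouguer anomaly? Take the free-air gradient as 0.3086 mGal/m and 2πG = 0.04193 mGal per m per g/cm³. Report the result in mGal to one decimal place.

-206.2

Drift-corrected reading = 979309.56 − (0.333) = 979309.227 mGal
Free-air correction = 0.3086 × 2808.5 = 866.70 mGal
Free-air anomaly = 979309.227 − 980184.96 + (866.70) = -9.033 mGal
Bouguer slab correction = 0.04193 × 1.71 × 2808.5 = 201.37 mGal
Simple Bouguer anomaly = -9.033 − (201.37) = -210.403 mGal
Complete Bouguer anomaly = -210.403 + 4.20 = -206.203 mGal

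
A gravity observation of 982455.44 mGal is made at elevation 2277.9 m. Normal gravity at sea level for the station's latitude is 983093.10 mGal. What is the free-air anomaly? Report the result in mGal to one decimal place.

Free-air correction = 0.3086 × 2277.9 = 702.96 mGal
Free-air anomaly = 982455.44 − 983093.10 + (702.96) = 65.30 mGal

65.3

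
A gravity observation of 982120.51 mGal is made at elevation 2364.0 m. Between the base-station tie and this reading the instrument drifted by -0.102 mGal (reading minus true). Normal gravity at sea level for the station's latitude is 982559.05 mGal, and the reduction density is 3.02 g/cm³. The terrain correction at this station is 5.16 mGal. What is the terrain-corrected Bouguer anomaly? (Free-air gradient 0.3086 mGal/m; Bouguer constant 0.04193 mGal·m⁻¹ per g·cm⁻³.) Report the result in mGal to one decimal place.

Drift-corrected reading = 982120.51 − (-0.102) = 982120.612 mGal
Free-air correction = 0.3086 × 2364.0 = 729.53 mGal
Free-air anomaly = 982120.612 − 982559.05 + (729.53) = 291.092 mGal
Bouguer slab correction = 0.04193 × 3.02 × 2364.0 = 299.35 mGal
Simple Bouguer anomaly = 291.092 − (299.35) = -8.258 mGal
Complete Bouguer anomaly = -8.258 + 5.16 = -3.098 mGal

-3.1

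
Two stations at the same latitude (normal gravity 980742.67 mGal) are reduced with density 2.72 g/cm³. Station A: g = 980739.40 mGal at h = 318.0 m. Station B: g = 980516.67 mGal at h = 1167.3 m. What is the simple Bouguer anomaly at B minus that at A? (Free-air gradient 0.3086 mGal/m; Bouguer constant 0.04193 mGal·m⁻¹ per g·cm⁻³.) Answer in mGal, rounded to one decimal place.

-57.5

Δg_SB(A) = 980739.40 − 980742.67 + 0.3086×318.0 − 0.04193×2.72×318.0 = 58.60 mGal
Δg_SB(B) = 980516.67 − 980742.67 + 0.3086×1167.3 − 0.04193×2.72×1167.3 = 1.10 mGal
Difference = 1.10 − (58.60) = -57.50 mGal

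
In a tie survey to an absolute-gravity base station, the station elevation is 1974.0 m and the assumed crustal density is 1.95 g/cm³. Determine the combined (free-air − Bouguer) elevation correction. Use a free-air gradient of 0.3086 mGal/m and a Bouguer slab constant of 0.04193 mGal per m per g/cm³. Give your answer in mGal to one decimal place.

447.8

Combined gradient = 0.3086 − 0.04193 × 1.95 = 0.2268365 mGal/m
Combined elevation correction = 0.2268365 × 1974.0 = 447.8 mGal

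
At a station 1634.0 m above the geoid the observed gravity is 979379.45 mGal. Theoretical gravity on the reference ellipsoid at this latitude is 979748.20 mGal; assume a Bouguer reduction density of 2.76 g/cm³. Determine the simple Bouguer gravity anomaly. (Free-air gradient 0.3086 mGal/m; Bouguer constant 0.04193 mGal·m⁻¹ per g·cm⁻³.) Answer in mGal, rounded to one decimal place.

-53.6

Free-air correction = 0.3086 × 1634.0 = 504.25 mGal
Free-air anomaly = 979379.45 − 979748.20 + (504.25) = 135.50 mGal
Bouguer slab correction = 0.04193 × 2.76 × 1634.0 = 189.10 mGal
Simple Bouguer anomaly = 135.50 − (189.10) = -53.60 mGal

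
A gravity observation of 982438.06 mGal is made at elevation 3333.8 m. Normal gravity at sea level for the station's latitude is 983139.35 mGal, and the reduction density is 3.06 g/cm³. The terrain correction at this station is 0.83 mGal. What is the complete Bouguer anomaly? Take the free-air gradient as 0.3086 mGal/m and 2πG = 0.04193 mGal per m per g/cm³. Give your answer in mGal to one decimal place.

-99.4

Free-air correction = 0.3086 × 3333.8 = 1028.81 mGal
Free-air anomaly = 982438.06 − 983139.35 + (1028.81) = 327.52 mGal
Bouguer slab correction = 0.04193 × 3.06 × 3333.8 = 427.75 mGal
Simple Bouguer anomaly = 327.52 − (427.75) = -100.23 mGal
Complete Bouguer anomaly = -100.23 + 0.83 = -99.40 mGal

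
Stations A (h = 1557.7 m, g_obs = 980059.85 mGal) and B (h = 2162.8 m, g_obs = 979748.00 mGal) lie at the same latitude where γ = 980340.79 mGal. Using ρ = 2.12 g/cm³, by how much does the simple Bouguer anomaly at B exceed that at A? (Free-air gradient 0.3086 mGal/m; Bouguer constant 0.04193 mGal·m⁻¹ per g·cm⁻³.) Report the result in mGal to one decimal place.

Δg_SB(A) = 980059.85 − 980340.79 + 0.3086×1557.7 − 0.04193×2.12×1557.7 = 61.30 mGal
Δg_SB(B) = 979748.00 − 980340.79 + 0.3086×2162.8 − 0.04193×2.12×2162.8 = -117.60 mGal
Difference = -117.60 − (61.30) = -178.90 mGal

-178.9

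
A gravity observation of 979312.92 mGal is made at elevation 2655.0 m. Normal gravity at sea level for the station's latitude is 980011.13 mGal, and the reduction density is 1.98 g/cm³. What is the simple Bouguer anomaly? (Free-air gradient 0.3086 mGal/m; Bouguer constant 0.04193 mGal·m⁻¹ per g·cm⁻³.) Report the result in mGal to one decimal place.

Free-air correction = 0.3086 × 2655.0 = 819.33 mGal
Free-air anomaly = 979312.92 − 980011.13 + (819.33) = 121.12 mGal
Bouguer slab correction = 0.04193 × 1.98 × 2655.0 = 220.42 mGal
Simple Bouguer anomaly = 121.12 − (220.42) = -99.30 mGal

-99.3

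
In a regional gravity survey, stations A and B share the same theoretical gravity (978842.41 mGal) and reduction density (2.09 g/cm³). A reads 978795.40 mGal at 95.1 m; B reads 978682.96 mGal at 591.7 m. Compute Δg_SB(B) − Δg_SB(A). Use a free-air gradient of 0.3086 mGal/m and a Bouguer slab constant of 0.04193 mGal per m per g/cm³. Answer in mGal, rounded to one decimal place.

-2.7

Δg_SB(A) = 978795.40 − 978842.41 + 0.3086×95.1 − 0.04193×2.09×95.1 = -26.00 mGal
Δg_SB(B) = 978682.96 − 978842.41 + 0.3086×591.7 − 0.04193×2.09×591.7 = -28.70 mGal
Difference = -28.70 − (-26.00) = -2.70 mGal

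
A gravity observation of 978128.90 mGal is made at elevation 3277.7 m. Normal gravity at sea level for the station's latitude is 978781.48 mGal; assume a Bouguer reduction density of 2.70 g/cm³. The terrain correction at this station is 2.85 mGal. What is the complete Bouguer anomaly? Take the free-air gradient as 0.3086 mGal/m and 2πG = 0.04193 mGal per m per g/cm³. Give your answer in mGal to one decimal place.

Free-air correction = 0.3086 × 3277.7 = 1011.50 mGal
Free-air anomaly = 978128.90 − 978781.48 + (1011.50) = 358.92 mGal
Bouguer slab correction = 0.04193 × 2.70 × 3277.7 = 371.07 mGal
Simple Bouguer anomaly = 358.92 − (371.07) = -12.15 mGal
Complete Bouguer anomaly = -12.15 + 2.85 = -9.30 mGal

-9.3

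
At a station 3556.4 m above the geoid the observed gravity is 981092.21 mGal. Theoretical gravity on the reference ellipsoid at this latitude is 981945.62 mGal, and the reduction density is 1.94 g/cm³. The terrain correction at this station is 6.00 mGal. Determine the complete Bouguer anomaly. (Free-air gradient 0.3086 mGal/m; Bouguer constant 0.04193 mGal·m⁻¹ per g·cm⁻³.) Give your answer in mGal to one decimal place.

Free-air correction = 0.3086 × 3556.4 = 1097.51 mGal
Free-air anomaly = 981092.21 − 981945.62 + (1097.51) = 244.10 mGal
Bouguer slab correction = 0.04193 × 1.94 × 3556.4 = 289.29 mGal
Simple Bouguer anomaly = 244.10 − (289.29) = -45.19 mGal
Complete Bouguer anomaly = -45.19 + 6.00 = -39.19 mGal

-39.2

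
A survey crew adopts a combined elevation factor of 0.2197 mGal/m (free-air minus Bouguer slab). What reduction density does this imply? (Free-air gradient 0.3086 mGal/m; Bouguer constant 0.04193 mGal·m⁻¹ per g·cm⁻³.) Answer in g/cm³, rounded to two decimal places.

0.2197 = 0.3086 − 0.04193 × ρ
ρ = (0.3086 − 0.2197) / 0.04193 = 2.12 g/cm³

2.12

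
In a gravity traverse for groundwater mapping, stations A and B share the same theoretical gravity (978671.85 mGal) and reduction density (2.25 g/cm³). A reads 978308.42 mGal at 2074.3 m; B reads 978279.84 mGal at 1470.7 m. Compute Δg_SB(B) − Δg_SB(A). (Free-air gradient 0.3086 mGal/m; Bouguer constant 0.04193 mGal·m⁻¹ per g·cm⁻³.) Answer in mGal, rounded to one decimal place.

Δg_SB(A) = 978308.42 − 978671.85 + 0.3086×2074.3 − 0.04193×2.25×2074.3 = 81.00 mGal
Δg_SB(B) = 978279.84 − 978671.85 + 0.3086×1470.7 − 0.04193×2.25×1470.7 = -76.90 mGal
Difference = -76.90 − (81.00) = -157.90 mGal

-157.9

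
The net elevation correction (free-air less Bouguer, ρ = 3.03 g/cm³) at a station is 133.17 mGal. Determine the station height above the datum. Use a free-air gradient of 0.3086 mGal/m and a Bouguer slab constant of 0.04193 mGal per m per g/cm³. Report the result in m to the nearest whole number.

Combined gradient = 0.3086 − 0.04193 × 3.03 = 0.1815521 mGal/m
h = 133.17 / 0.1815521 = 733.51 m

734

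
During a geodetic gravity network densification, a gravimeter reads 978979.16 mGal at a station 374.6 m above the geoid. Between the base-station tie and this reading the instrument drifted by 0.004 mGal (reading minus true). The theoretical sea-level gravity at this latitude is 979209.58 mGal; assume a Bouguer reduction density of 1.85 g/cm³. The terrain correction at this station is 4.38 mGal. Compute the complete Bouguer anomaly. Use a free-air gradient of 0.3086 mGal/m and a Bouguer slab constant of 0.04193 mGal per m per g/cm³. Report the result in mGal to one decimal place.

-139.5

Drift-corrected reading = 978979.16 − (0.004) = 978979.156 mGal
Free-air correction = 0.3086 × 374.6 = 115.60 mGal
Free-air anomaly = 978979.156 − 979209.58 + (115.60) = -114.824 mGal
Bouguer slab correction = 0.04193 × 1.85 × 374.6 = 29.06 mGal
Simple Bouguer anomaly = -114.824 − (29.06) = -143.884 mGal
Complete Bouguer anomaly = -143.884 + 4.38 = -139.504 mGal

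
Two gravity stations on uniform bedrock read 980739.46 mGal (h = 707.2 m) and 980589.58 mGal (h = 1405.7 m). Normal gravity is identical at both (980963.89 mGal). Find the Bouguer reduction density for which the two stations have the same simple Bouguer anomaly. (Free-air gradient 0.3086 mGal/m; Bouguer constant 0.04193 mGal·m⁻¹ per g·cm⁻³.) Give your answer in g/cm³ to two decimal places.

2.24

Δg_obs = 980589.58 − 980739.46 = -149.88 mGal over Δh = 1405.7 − 707.2 = 698.5 m
Equal Bouguer anomalies ⇒ Δg_obs + (0.3086 − 0.04193ρ)·Δh = 0
0.3086 − 0.04193ρ = −Δg_obs/Δh = 0.21457
ρ = (0.3086 − 0.21457) / 0.04193 = 2.24 g/cm³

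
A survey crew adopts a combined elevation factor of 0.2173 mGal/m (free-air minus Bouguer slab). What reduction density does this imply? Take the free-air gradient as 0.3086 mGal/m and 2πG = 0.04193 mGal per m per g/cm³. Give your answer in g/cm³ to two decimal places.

0.2173 = 0.3086 − 0.04193 × ρ
ρ = (0.3086 − 0.2173) / 0.04193 = 2.18 g/cm³

2.18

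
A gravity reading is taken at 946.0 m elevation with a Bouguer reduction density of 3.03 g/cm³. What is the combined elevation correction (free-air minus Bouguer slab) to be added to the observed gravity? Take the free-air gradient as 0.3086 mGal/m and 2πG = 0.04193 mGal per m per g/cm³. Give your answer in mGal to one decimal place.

171.7

Combined gradient = 0.3086 − 0.04193 × 3.03 = 0.1815521 mGal/m
Combined elevation correction = 0.1815521 × 946.0 = 171.7 mGal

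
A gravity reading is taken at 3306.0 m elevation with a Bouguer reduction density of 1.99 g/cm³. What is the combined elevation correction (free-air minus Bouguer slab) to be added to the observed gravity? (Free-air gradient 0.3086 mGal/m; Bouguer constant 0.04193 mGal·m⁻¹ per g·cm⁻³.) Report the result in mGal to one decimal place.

Combined gradient = 0.3086 − 0.04193 × 1.99 = 0.2251593 mGal/m
Combined elevation correction = 0.2251593 × 3306.0 = 744.4 mGal

744.4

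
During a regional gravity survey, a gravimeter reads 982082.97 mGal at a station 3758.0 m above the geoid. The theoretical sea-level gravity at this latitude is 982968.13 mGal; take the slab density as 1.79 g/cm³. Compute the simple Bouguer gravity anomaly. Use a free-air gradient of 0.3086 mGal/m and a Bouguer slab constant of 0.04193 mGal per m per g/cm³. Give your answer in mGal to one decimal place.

Free-air correction = 0.3086 × 3758.0 = 1159.72 mGal
Free-air anomaly = 982082.97 − 982968.13 + (1159.72) = 274.56 mGal
Bouguer slab correction = 0.04193 × 1.79 × 3758.0 = 282.06 mGal
Simple Bouguer anomaly = 274.56 − (282.06) = -7.50 mGal

-7.5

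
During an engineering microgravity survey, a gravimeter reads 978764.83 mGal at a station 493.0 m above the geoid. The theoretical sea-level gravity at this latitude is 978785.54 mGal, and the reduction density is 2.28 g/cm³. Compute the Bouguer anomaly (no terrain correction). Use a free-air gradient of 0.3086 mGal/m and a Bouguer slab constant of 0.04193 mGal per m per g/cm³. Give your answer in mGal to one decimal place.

84.3

Free-air correction = 0.3086 × 493.0 = 152.14 mGal
Free-air anomaly = 978764.83 − 978785.54 + (152.14) = 131.43 mGal
Bouguer slab correction = 0.04193 × 2.28 × 493.0 = 47.13 mGal
Simple Bouguer anomaly = 131.43 − (47.13) = 84.30 mGal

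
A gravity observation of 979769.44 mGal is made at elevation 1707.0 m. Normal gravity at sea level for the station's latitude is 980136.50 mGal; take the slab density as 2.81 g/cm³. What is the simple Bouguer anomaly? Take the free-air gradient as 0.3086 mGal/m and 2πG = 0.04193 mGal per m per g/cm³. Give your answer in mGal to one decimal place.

-41.4

Free-air correction = 0.3086 × 1707.0 = 526.78 mGal
Free-air anomaly = 979769.44 − 980136.50 + (526.78) = 159.72 mGal
Bouguer slab correction = 0.04193 × 2.81 × 1707.0 = 201.12 mGal
Simple Bouguer anomaly = 159.72 − (201.12) = -41.40 mGal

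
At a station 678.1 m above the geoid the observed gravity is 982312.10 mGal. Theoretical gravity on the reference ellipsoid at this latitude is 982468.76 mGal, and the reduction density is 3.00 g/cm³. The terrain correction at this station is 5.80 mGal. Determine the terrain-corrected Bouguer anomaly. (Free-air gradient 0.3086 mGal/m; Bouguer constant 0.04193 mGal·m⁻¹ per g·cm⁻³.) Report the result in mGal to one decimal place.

-26.9

Free-air correction = 0.3086 × 678.1 = 209.26 mGal
Free-air anomaly = 982312.10 − 982468.76 + (209.26) = 52.60 mGal
Bouguer slab correction = 0.04193 × 3.00 × 678.1 = 85.30 mGal
Simple Bouguer anomaly = 52.60 − (85.30) = -32.70 mGal
Complete Bouguer anomaly = -32.70 + 5.80 = -26.90 mGal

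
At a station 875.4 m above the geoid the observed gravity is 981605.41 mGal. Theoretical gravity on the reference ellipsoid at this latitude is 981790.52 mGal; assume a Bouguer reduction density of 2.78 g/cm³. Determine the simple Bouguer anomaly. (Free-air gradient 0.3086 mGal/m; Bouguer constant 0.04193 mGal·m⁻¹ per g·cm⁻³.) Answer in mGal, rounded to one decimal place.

Free-air correction = 0.3086 × 875.4 = 270.15 mGal
Free-air anomaly = 981605.41 − 981790.52 + (270.15) = 85.04 mGal
Bouguer slab correction = 0.04193 × 2.78 × 875.4 = 102.04 mGal
Simple Bouguer anomaly = 85.04 − (102.04) = -17.00 mGal

-17.0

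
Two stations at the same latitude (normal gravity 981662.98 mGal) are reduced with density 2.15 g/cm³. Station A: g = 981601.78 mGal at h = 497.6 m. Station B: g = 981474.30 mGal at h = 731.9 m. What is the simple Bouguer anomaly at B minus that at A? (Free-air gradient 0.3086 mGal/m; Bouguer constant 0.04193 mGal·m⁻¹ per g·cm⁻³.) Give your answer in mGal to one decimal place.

Δg_SB(A) = 981601.78 − 981662.98 + 0.3086×497.6 − 0.04193×2.15×497.6 = 47.50 mGal
Δg_SB(B) = 981474.30 − 981662.98 + 0.3086×731.9 − 0.04193×2.15×731.9 = -28.80 mGal
Difference = -28.80 − (47.50) = -76.30 mGal

-76.3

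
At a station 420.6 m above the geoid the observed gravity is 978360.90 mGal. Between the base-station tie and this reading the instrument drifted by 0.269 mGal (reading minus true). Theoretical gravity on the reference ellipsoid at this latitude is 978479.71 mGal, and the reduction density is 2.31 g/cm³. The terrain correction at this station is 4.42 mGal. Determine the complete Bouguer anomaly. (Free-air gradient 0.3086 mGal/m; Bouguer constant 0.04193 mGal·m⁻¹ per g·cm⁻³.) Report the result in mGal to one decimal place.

Drift-corrected reading = 978360.90 − (0.269) = 978360.631 mGal
Free-air correction = 0.3086 × 420.6 = 129.80 mGal
Free-air anomaly = 978360.631 − 978479.71 + (129.80) = 10.721 mGal
Bouguer slab correction = 0.04193 × 2.31 × 420.6 = 40.74 mGal
Simple Bouguer anomaly = 10.721 − (40.74) = -30.019 mGal
Complete Bouguer anomaly = -30.019 + 4.42 = -25.599 mGal

-25.6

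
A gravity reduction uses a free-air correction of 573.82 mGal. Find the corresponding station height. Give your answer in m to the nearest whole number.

1859

h = 573.82 / 0.3086 = 1859.43 m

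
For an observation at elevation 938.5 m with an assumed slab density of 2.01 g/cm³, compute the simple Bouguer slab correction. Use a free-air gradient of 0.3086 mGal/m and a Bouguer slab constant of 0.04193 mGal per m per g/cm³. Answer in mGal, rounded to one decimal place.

79.1

Bouguer slab correction = 0.04193 × 2.01 × 938.5 = 79.1 mGal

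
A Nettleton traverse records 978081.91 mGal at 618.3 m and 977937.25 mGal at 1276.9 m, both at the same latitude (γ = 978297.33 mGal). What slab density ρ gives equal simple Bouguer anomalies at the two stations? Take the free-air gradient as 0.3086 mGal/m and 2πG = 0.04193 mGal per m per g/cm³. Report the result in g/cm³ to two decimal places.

Δg_obs = 977937.25 − 978081.91 = -144.66 mGal over Δh = 1276.9 − 618.3 = 658.6 m
Equal Bouguer anomalies ⇒ Δg_obs + (0.3086 − 0.04193ρ)·Δh = 0
0.3086 − 0.04193ρ = −Δg_obs/Δh = 0.21965
ρ = (0.3086 − 0.21965) / 0.04193 = 2.12 g/cm³

2.12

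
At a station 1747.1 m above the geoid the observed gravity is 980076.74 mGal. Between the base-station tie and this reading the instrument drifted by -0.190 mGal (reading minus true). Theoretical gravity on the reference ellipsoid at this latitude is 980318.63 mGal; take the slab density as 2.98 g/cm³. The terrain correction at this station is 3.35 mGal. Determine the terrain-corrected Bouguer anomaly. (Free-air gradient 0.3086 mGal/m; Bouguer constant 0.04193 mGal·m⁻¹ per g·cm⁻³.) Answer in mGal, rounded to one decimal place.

Drift-corrected reading = 980076.74 − (-0.190) = 980076.930 mGal
Free-air correction = 0.3086 × 1747.1 = 539.16 mGal
Free-air anomaly = 980076.930 − 980318.63 + (539.16) = 297.460 mGal
Bouguer slab correction = 0.04193 × 2.98 × 1747.1 = 218.30 mGal
Simple Bouguer anomaly = 297.460 − (218.30) = 79.160 mGal
Complete Bouguer anomaly = 79.160 + 3.35 = 82.510 mGal

82.5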